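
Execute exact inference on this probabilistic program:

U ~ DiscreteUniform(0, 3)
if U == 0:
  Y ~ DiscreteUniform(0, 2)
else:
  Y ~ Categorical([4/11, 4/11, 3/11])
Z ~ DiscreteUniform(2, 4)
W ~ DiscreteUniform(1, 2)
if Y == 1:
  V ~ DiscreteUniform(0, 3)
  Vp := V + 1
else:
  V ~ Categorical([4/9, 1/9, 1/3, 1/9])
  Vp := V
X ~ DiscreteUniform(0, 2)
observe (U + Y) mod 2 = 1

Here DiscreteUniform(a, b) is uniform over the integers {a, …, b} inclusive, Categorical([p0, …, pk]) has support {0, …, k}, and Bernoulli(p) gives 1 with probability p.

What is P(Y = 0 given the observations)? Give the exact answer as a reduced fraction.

P(Y = 0 | obs) = 24/65

Enumerate traces; 432 have nonzero weight after conditioning:
  (U=0, Y=1, Z=2, W=1, V=0, X=0) weight 1/864
  (U=0, Y=1, Z=2, W=1, V=0, X=1) weight 1/864
  (U=0, Y=1, Z=2, W=1, V=0, X=2) weight 1/864
  (U=0, Y=1, Z=2, W=1, V=1, X=0) weight 1/864
  (U=0, Y=1, Z=2, W=1, V=1, X=1) weight 1/864
  (U=0, Y=1, Z=2, W=1, V=1, X=2) weight 1/864
  (U=0, Y=1, Z=2, W=1, V=2, X=0) weight 1/864
  (U=0, Y=1, Z=2, W=1, V=2, X=1) weight 1/864
  (U=1, Y=0, Z=2, W=1, V=0, X=0) weight 2/891
  (U=1, Y=2, Z=2, W=1, V=0, X=0) weight 1/594
  … 422 more
Group by Y:
  weight(Y=0) = 2/11
  weight(Y=1) = 23/132
  weight(Y=2) = 3/22
Total weight = 2/11 + 23/132 + 3/22 = 65/132
P(Y=0 | obs) = 2/11 / 65/132 = 24/65
P(Y=1 | obs) = 23/132 / 65/132 = 23/65
P(Y=2 | obs) = 3/22 / 65/132 = 18/65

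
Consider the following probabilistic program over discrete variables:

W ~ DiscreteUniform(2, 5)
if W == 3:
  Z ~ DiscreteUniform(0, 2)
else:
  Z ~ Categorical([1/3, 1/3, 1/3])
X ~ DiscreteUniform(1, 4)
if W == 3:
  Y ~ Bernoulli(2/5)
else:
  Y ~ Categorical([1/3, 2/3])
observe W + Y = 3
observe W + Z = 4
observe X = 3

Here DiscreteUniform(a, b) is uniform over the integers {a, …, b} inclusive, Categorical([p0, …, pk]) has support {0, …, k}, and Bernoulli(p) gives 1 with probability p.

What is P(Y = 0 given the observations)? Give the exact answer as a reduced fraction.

Enumerate traces; 2 have nonzero weight after conditioning:
  (W=2, Z=2, X=3, Y=1) weight 1/72
  (W=3, Z=1, X=3, Y=0) weight 1/80
Group by Y:
  weight(Y=0) = 1/80
  weight(Y=1) = 1/72
Total weight = 1/80 + 1/72 = 19/720
P(Y=0 | obs) = 1/80 / 19/720 = 9/19
P(Y=1 | obs) = 1/72 / 19/720 = 10/19

P(Y = 0 | obs) = 9/19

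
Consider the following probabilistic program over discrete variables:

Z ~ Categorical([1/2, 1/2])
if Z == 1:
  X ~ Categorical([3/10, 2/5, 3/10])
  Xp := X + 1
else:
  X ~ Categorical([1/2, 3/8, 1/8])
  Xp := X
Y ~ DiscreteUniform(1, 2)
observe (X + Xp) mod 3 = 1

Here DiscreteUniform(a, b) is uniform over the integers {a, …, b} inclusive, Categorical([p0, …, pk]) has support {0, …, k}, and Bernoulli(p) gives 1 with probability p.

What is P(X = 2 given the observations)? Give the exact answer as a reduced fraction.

P(X = 2 | obs) = 5/17

Enumerate traces; 4 have nonzero weight after conditioning:
  (Z=0, X=2, Y=1) weight 1/32
  (Z=0, X=2, Y=2) weight 1/32
  (Z=1, X=0, Y=1) weight 3/40
  (Z=1, X=0, Y=2) weight 3/40
Group by X:
  weight(X=0) = 3/20
  weight(X=2) = 1/16
Total weight = 3/20 + 1/16 = 17/80
P(X=0 | obs) = 3/20 / 17/80 = 12/17
P(X=2 | obs) = 1/16 / 17/80 = 5/17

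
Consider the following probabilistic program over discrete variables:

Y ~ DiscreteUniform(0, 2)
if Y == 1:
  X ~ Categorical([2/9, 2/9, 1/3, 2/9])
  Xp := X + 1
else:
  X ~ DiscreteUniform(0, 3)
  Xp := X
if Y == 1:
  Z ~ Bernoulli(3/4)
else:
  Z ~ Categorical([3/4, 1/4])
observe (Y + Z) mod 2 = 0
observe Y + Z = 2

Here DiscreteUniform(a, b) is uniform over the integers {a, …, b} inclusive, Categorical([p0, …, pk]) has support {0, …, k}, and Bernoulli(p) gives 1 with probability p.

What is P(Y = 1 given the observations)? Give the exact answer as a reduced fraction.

P(Y = 1 | obs) = 1/2

Enumerate traces; 8 have nonzero weight after conditioning:
  (Y=1, X=0, Z=1) weight 1/18
  (Y=1, X=1, Z=1) weight 1/18
  (Y=1, X=2, Z=1) weight 1/12
  (Y=1, X=3, Z=1) weight 1/18
  (Y=2, X=0, Z=0) weight 1/16
  (Y=2, X=1, Z=0) weight 1/16
  (Y=2, X=2, Z=0) weight 1/16
  (Y=2, X=3, Z=0) weight 1/16
Group by Y:
  weight(Y=1) = 1/4
  weight(Y=2) = 1/4
Total weight = 1/4 + 1/4 = 1/2
P(Y=1 | obs) = 1/4 / 1/2 = 1/2
P(Y=2 | obs) = 1/4 / 1/2 = 1/2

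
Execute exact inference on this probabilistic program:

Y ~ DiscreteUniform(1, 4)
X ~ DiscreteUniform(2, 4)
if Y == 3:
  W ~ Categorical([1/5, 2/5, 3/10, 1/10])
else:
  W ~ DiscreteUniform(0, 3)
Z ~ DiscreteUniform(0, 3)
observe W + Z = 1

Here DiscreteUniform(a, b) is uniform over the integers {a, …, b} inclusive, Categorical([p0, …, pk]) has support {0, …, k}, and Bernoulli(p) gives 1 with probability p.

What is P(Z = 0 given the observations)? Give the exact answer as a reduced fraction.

Enumerate traces; 24 have nonzero weight after conditioning:
  (Y=1, X=2, W=0, Z=1) weight 1/192
  (Y=1, X=2, W=1, Z=0) weight 1/192
  (Y=1, X=3, W=0, Z=1) weight 1/192
  (Y=1, X=3, W=1, Z=0) weight 1/192
  (Y=1, X=4, W=0, Z=1) weight 1/192
  (Y=1, X=4, W=1, Z=0) weight 1/192
  (Y=2, X=2, W=0, Z=1) weight 1/192
  (Y=2, X=2, W=1, Z=0) weight 1/192
  … 16 more
Group by Z:
  weight(Z=0) = 23/320
  weight(Z=1) = 19/320
Total weight = 23/320 + 19/320 = 21/160
P(Z=0 | obs) = 23/320 / 21/160 = 23/42
P(Z=1 | obs) = 19/320 / 21/160 = 19/42

P(Z = 0 | obs) = 23/42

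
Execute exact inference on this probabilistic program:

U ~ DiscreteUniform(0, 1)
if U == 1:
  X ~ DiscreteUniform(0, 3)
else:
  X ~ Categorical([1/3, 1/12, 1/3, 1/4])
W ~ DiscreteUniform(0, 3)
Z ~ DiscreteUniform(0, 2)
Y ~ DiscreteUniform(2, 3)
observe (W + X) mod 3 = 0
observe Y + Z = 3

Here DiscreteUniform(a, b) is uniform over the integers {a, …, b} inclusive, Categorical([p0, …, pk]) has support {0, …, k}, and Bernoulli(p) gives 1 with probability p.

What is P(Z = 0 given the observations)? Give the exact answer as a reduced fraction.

Enumerate traces; 24 have nonzero weight after conditioning:
  (U=0, X=0, W=0, Z=0, Y=3) weight 1/144
  (U=0, X=0, W=0, Z=1, Y=2) weight 1/144
  (U=0, X=0, W=3, Z=0, Y=3) weight 1/144
  (U=0, X=0, W=3, Z=1, Y=2) weight 1/144
  (U=0, X=1, W=2, Z=0, Y=3) weight 1/576
  (U=0, X=1, W=2, Z=1, Y=2) weight 1/576
  (U=0, X=2, W=1, Z=0, Y=3) weight 1/144
  (U=0, X=2, W=1, Z=1, Y=2) weight 1/144
  … 16 more
Group by Z:
  weight(Z=0) = 37/576
  weight(Z=1) = 37/576
Total weight = 37/576 + 37/576 = 37/288
P(Z=0 | obs) = 37/576 / 37/288 = 1/2
P(Z=1 | obs) = 37/576 / 37/288 = 1/2

P(Z = 0 | obs) = 1/2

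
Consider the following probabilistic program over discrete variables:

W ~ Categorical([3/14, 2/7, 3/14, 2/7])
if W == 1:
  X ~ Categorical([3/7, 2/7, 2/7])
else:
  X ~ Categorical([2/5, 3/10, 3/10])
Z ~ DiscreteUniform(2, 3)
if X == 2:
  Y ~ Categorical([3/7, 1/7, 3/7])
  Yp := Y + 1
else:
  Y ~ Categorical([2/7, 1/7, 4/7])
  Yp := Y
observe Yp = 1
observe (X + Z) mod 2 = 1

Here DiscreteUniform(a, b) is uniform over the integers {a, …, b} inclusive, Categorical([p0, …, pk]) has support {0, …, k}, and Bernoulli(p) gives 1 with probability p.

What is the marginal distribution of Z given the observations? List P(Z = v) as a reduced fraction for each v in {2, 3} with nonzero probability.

Enumerate traces; 12 have nonzero weight after conditioning:
  (W=0, X=0, Z=3, Y=1) weight 3/490
  (W=0, X=1, Z=2, Y=1) weight 9/1960
  (W=0, X=2, Z=3, Y=0) weight 27/1960
  (W=1, X=0, Z=3, Y=1) weight 3/343
  (W=1, X=1, Z=2, Y=1) weight 2/343
  (W=1, X=2, Z=3, Y=0) weight 6/343
  (W=2, X=0, Z=3, Y=1) weight 3/490
  (W=2, X=1, Z=2, Y=1) weight 9/1960
  … 4 more
Group by Z:
  weight(Z=2) = 29/1372
  weight(Z=3) = 127/1372
Total weight = 29/1372 + 127/1372 = 39/343
P(Z=2 | obs) = 29/1372 / 39/343 = 29/156
P(Z=3 | obs) = 127/1372 / 39/343 = 127/156

P(Z=2) = 29/156, P(Z=3) = 127/156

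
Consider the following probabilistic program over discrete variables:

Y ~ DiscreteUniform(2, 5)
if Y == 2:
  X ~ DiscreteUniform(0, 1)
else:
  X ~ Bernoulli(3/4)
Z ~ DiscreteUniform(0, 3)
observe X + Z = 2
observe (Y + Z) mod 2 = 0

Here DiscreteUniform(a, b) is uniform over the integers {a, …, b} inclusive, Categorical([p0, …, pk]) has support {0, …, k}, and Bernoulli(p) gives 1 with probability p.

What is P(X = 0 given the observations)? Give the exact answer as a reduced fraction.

Enumerate traces; 4 have nonzero weight after conditioning:
  (Y=2, X=0, Z=2) weight 1/32
  (Y=3, X=1, Z=1) weight 3/64
  (Y=4, X=0, Z=2) weight 1/64
  (Y=5, X=1, Z=1) weight 3/64
Group by X:
  weight(X=0) = 3/64
  weight(X=1) = 3/32
Total weight = 3/64 + 3/32 = 9/64
P(X=0 | obs) = 3/64 / 9/64 = 1/3
P(X=1 | obs) = 3/32 / 9/64 = 2/3

P(X = 0 | obs) = 1/3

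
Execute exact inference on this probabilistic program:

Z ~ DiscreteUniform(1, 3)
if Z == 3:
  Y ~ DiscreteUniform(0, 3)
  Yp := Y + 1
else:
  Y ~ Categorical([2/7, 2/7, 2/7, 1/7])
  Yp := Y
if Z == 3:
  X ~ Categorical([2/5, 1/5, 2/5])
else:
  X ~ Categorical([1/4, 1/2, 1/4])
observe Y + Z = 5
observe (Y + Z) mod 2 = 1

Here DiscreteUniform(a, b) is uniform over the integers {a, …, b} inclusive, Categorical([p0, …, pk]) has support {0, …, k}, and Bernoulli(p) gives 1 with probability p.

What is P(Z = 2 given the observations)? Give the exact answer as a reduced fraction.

Enumerate traces; 6 have nonzero weight after conditioning:
  (Z=2, Y=3, X=0) weight 1/84
  (Z=2, Y=3, X=1) weight 1/42
  (Z=2, Y=3, X=2) weight 1/84
  (Z=3, Y=2, X=0) weight 1/30
  (Z=3, Y=2, X=1) weight 1/60
  (Z=3, Y=2, X=2) weight 1/30
Group by Z:
  weight(Z=2) = 1/21
  weight(Z=3) = 1/12
Total weight = 1/21 + 1/12 = 11/84
P(Z=2 | obs) = 1/21 / 11/84 = 4/11
P(Z=3 | obs) = 1/12 / 11/84 = 7/11

P(Z = 2 | obs) = 4/11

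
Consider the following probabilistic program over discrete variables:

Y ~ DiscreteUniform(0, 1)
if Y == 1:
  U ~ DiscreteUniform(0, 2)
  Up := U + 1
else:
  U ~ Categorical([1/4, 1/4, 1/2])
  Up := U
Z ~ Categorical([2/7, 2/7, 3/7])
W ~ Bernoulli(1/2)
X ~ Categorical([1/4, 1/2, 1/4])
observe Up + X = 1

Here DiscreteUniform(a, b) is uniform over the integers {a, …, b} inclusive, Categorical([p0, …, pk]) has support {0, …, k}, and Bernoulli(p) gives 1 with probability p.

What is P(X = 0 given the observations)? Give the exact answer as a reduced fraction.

P(X = 0 | obs) = 7/13

Enumerate traces; 18 have nonzero weight after conditioning:
  (Y=0, U=0, Z=0, W=0, X=1) weight 1/112
  (Y=0, U=0, Z=0, W=1, X=1) weight 1/112
  (Y=0, U=0, Z=1, W=0, X=1) weight 1/112
  (Y=0, U=0, Z=1, W=1, X=1) weight 1/112
  (Y=0, U=0, Z=2, W=0, X=1) weight 3/224
  (Y=0, U=0, Z=2, W=1, X=1) weight 3/224
  (Y=0, U=1, Z=0, W=0, X=0) weight 1/224
  (Y=0, U=1, Z=0, W=1, X=0) weight 1/224
  … 10 more
Group by X:
  weight(X=0) = 7/96
  weight(X=1) = 1/16
Total weight = 7/96 + 1/16 = 13/96
P(X=0 | obs) = 7/96 / 13/96 = 7/13
P(X=1 | obs) = 1/16 / 13/96 = 6/13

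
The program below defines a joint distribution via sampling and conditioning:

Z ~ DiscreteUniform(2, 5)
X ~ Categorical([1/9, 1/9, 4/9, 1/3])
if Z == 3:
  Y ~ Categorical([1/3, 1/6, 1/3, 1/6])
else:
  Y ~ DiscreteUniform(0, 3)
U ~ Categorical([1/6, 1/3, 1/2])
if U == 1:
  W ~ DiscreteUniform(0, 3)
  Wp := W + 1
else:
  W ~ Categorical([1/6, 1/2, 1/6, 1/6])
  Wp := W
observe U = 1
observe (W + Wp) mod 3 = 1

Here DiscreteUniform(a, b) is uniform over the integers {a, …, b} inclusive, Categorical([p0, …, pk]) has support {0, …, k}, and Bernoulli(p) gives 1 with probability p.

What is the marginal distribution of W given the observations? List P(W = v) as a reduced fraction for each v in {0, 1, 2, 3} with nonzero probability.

Enumerate traces; 128 have nonzero weight after conditioning:
  (Z=2, X=0, Y=0, U=1, W=0) weight 1/1728
  (Z=2, X=0, Y=0, U=1, W=3) weight 1/1728
  (Z=2, X=0, Y=1, U=1, W=0) weight 1/1728
  (Z=2, X=0, Y=1, U=1, W=3) weight 1/1728
  (Z=2, X=0, Y=2, U=1, W=0) weight 1/1728
  (Z=2, X=0, Y=2, U=1, W=3) weight 1/1728
  (Z=2, X=0, Y=3, U=1, W=0) weight 1/1728
  (Z=2, X=0, Y=3, U=1, W=3) weight 1/1728
  … 120 more
Group by W:
  weight(W=0) = 1/12
  weight(W=3) = 1/12
Total weight = 1/12 + 1/12 = 1/6
P(W=0 | obs) = 1/12 / 1/6 = 1/2
P(W=3 | obs) = 1/12 / 1/6 = 1/2

P(W=0) = 1/2, P(W=3) = 1/2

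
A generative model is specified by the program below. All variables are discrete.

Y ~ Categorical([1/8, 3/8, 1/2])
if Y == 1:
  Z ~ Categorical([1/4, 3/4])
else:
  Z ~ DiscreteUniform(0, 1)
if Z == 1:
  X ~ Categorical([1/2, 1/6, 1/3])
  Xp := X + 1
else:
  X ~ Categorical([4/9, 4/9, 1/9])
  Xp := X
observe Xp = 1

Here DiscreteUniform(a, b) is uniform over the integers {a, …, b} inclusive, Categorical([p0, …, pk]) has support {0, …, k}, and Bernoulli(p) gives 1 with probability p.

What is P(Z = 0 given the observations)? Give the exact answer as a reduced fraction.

Enumerate traces; 6 have nonzero weight after conditioning:
  (Y=0, Z=0, X=1) weight 1/36
  (Y=0, Z=1, X=0) weight 1/32
  (Y=1, Z=0, X=1) weight 1/24
  (Y=1, Z=1, X=0) weight 9/64
  (Y=2, Z=0, X=1) weight 1/9
  (Y=2, Z=1, X=0) weight 1/8
Group by Z:
  weight(Z=0) = 13/72
  weight(Z=1) = 19/64
Total weight = 13/72 + 19/64 = 275/576
P(Z=0 | obs) = 13/72 / 275/576 = 104/275
P(Z=1 | obs) = 19/64 / 275/576 = 171/275

P(Z = 0 | obs) = 104/275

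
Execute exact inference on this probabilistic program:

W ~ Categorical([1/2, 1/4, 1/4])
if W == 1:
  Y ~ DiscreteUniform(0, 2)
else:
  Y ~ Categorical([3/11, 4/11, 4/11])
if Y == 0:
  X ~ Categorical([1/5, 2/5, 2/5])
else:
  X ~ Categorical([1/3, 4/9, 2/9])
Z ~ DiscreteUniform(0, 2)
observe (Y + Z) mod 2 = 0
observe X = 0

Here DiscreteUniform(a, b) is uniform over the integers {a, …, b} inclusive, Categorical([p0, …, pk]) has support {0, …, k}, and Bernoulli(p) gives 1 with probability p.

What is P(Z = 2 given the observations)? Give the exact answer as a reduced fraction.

P(Z = 2 | obs) = 349/933

Enumerate traces; 15 have nonzero weight after conditioning:
  (W=0, Y=0, X=0, Z=0) weight 1/110
  (W=0, Y=0, X=0, Z=2) weight 1/110
  (W=0, Y=1, X=0, Z=1) weight 2/99
  (W=0, Y=2, X=0, Z=0) weight 2/99
  (W=0, Y=2, X=0, Z=2) weight 2/99
  (W=1, Y=0, X=0, Z=0) weight 1/180
  (W=1, Y=0, X=0, Z=2) weight 1/180
  (W=1, Y=1, X=0, Z=1) weight 1/108
  … 7 more
Group by Z:
  weight(Z=0) = 349/5940
  weight(Z=1) = 47/1188
  weight(Z=2) = 349/5940
Total weight = 349/5940 + 47/1188 + 349/5940 = 311/1980
P(Z=0 | obs) = 349/5940 / 311/1980 = 349/933
P(Z=1 | obs) = 47/1188 / 311/1980 = 235/933
P(Z=2 | obs) = 349/5940 / 311/1980 = 349/933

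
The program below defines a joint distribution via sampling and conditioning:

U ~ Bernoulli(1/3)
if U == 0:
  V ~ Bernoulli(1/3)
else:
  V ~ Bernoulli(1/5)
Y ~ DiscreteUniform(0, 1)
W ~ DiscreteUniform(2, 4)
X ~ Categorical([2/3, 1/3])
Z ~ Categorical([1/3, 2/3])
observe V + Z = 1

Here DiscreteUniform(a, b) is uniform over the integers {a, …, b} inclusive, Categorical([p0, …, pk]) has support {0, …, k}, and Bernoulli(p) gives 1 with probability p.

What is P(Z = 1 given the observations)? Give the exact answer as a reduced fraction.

P(Z = 1 | obs) = 64/77

Enumerate traces; 48 have nonzero weight after conditioning:
  (U=0, V=0, Y=0, W=2, X=0, Z=1) weight 8/243
  (U=0, V=0, Y=0, W=2, X=1, Z=1) weight 4/243
  (U=0, V=0, Y=0, W=3, X=0, Z=1) weight 8/243
  (U=0, V=0, Y=0, W=3, X=1, Z=1) weight 4/243
  (U=0, V=0, Y=0, W=4, X=0, Z=1) weight 8/243
  (U=0, V=0, Y=0, W=4, X=1, Z=1) weight 4/243
  (U=0, V=0, Y=1, W=2, X=0, Z=1) weight 8/243
  (U=0, V=0, Y=1, W=2, X=1, Z=1) weight 4/243
  (U=0, V=1, Y=0, W=2, X=0, Z=0) weight 2/243
  … 39 more
Group by Z:
  weight(Z=0) = 13/135
  weight(Z=1) = 64/135
Total weight = 13/135 + 64/135 = 77/135
P(Z=0 | obs) = 13/135 / 77/135 = 13/77
P(Z=1 | obs) = 64/135 / 77/135 = 64/77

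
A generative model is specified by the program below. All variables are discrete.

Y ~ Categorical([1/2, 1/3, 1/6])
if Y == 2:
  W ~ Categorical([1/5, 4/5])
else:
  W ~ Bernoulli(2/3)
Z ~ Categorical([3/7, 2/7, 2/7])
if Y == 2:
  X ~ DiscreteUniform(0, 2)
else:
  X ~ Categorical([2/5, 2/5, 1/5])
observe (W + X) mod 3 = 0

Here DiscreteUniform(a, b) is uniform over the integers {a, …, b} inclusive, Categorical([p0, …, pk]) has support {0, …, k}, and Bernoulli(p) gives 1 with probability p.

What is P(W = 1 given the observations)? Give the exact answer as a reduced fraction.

Enumerate traces; 18 have nonzero weight after conditioning:
  (Y=0, W=0, Z=0, X=0) weight 1/35
  (Y=0, W=0, Z=1, X=0) weight 2/105
  (Y=0, W=0, Z=2, X=0) weight 2/105
  (Y=0, W=1, Z=0, X=2) weight 1/35
  (Y=0, W=1, Z=1, X=2) weight 2/105
  (Y=0, W=1, Z=2, X=2) weight 2/105
  (Y=1, W=0, Z=0, X=0) weight 2/105
  (Y=1, W=0, Z=1, X=0) weight 4/315
  … 10 more
Group by W:
  weight(W=0) = 11/90
  weight(W=1) = 7/45
Total weight = 11/90 + 7/45 = 5/18
P(W=0 | obs) = 11/90 / 5/18 = 11/25
P(W=1 | obs) = 7/45 / 5/18 = 14/25

P(W = 1 | obs) = 14/25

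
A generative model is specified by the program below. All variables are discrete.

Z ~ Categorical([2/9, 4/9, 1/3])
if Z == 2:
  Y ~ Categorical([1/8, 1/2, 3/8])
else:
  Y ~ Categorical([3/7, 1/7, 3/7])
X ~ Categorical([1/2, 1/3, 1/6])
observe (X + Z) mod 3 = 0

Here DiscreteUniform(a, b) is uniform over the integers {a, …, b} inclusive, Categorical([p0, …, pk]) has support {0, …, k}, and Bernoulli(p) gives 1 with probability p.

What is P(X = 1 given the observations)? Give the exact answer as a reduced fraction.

P(X = 1 | obs) = 3/8

Enumerate traces; 9 have nonzero weight after conditioning:
  (Z=0, Y=0, X=0) weight 1/21
  (Z=0, Y=1, X=0) weight 1/63
  (Z=0, Y=2, X=0) weight 1/21
  (Z=1, Y=0, X=2) weight 2/63
  (Z=1, Y=1, X=2) weight 2/189
  (Z=1, Y=2, X=2) weight 2/63
  (Z=2, Y=0, X=1) weight 1/72
  (Z=2, Y=1, X=1) weight 1/18
  … 1 more
Group by X:
  weight(X=0) = 1/9
  weight(X=1) = 1/9
  weight(X=2) = 2/27
Total weight = 1/9 + 1/9 + 2/27 = 8/27
P(X=0 | obs) = 1/9 / 8/27 = 3/8
P(X=1 | obs) = 1/9 / 8/27 = 3/8
P(X=2 | obs) = 2/27 / 8/27 = 1/4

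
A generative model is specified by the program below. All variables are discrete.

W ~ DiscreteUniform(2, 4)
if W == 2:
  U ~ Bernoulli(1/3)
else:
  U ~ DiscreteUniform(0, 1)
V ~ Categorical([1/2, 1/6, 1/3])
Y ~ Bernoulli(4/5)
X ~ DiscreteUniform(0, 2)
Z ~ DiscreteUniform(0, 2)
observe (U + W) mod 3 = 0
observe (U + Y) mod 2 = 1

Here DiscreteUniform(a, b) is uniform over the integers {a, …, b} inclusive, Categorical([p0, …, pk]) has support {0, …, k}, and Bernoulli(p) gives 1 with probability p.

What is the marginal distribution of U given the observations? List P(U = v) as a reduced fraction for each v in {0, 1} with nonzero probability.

P(U=0) = 6/7, P(U=1) = 1/7

Enumerate traces; 54 have nonzero weight after conditioning:
  (W=2, U=1, V=0, Y=0, X=0, Z=0) weight 1/810
  (W=2, U=1, V=0, Y=0, X=0, Z=1) weight 1/810
  (W=2, U=1, V=0, Y=0, X=0, Z=2) weight 1/810
  (W=2, U=1, V=0, Y=0, X=1, Z=0) weight 1/810
  (W=2, U=1, V=0, Y=0, X=1, Z=1) weight 1/810
  (W=2, U=1, V=0, Y=0, X=1, Z=2) weight 1/810
  (W=2, U=1, V=0, Y=0, X=2, Z=0) weight 1/810
  (W=2, U=1, V=0, Y=0, X=2, Z=1) weight 1/810
  (W=3, U=0, V=0, Y=1, X=0, Z=0) weight 1/135
  … 45 more
Group by U:
  weight(U=0) = 2/15
  weight(U=1) = 1/45
Total weight = 2/15 + 1/45 = 7/45
P(U=0 | obs) = 2/15 / 7/45 = 6/7
P(U=1 | obs) = 1/45 / 7/45 = 1/7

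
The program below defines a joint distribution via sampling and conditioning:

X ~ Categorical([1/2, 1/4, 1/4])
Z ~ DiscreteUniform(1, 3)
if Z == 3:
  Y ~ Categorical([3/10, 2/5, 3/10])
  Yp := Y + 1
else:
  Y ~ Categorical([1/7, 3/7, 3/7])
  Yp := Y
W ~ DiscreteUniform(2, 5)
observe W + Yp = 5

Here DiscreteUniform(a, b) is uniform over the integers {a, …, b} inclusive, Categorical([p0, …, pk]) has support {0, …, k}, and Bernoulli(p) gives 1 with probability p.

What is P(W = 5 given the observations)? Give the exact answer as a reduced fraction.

P(W = 5 | obs) = 2/21

Enumerate traces; 27 have nonzero weight after conditioning:
  (X=0, Z=1, Y=0, W=5) weight 1/168
  (X=0, Z=1, Y=1, W=4) weight 1/56
  (X=0, Z=1, Y=2, W=3) weight 1/56
  (X=0, Z=2, Y=0, W=5) weight 1/168
  (X=0, Z=2, Y=1, W=4) weight 1/56
  (X=0, Z=2, Y=2, W=3) weight 1/56
  (X=0, Z=3, Y=0, W=4) weight 1/80
  (X=0, Z=3, Y=1, W=3) weight 1/60
  (X=0, Z=3, Y=2, W=2) weight 1/80
  … 18 more
Group by W:
  weight(W=2) = 1/40
  weight(W=3) = 11/105
  weight(W=4) = 27/280
  weight(W=5) = 1/42
Total weight = 1/40 + 11/105 + 27/280 + 1/42 = 1/4
P(W=2 | obs) = 1/40 / 1/4 = 1/10
P(W=3 | obs) = 11/105 / 1/4 = 44/105
P(W=4 | obs) = 27/280 / 1/4 = 27/70
P(W=5 | obs) = 1/42 / 1/4 = 2/21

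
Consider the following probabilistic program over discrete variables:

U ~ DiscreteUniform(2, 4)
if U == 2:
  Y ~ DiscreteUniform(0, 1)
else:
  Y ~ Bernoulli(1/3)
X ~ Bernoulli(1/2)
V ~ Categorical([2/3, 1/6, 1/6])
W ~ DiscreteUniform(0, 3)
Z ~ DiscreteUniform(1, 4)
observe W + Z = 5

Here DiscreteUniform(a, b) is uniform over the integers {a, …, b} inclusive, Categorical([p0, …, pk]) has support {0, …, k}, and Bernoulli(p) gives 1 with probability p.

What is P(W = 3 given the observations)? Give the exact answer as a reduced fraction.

Enumerate traces; 108 have nonzero weight after conditioning:
  (U=2, Y=0, X=0, V=0, W=1, Z=4) weight 1/288
  (U=2, Y=0, X=0, V=0, W=2, Z=3) weight 1/288
  (U=2, Y=0, X=0, V=0, W=3, Z=2) weight 1/288
  (U=2, Y=0, X=0, V=1, W=1, Z=4) weight 1/1152
  (U=2, Y=0, X=0, V=1, W=2, Z=3) weight 1/1152
  (U=2, Y=0, X=0, V=1, W=3, Z=2) weight 1/1152
  (U=2, Y=0, X=0, V=2, W=1, Z=4) weight 1/1152
  (U=2, Y=0, X=0, V=2, W=2, Z=3) weight 1/1152
  … 100 more
Group by W:
  weight(W=1) = 1/16
  weight(W=2) = 1/16
  weight(W=3) = 1/16
Total weight = 1/16 + 1/16 + 1/16 = 3/16
P(W=1 | obs) = 1/16 / 3/16 = 1/3
P(W=2 | obs) = 1/16 / 3/16 = 1/3
P(W=3 | obs) = 1/16 / 3/16 = 1/3

P(W = 3 | obs) = 1/3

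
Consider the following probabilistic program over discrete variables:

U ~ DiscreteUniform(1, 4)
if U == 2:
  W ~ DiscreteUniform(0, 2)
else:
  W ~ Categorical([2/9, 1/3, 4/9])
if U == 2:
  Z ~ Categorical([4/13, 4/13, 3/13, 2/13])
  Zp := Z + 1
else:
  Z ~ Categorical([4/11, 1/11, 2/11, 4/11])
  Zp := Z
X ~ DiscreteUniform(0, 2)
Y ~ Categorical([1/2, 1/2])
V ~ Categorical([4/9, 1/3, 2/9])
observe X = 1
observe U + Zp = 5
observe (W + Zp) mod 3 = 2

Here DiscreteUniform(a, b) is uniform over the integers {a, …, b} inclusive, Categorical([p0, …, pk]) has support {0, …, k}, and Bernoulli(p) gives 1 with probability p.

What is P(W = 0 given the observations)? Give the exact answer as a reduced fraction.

Enumerate traces; 18 have nonzero weight after conditioning:
  (U=2, W=2, Z=2, X=1, Y=0, V=0) weight 1/702
  (U=2, W=2, Z=2, X=1, Y=0, V=1) weight 1/936
  (U=2, W=2, Z=2, X=1, Y=0, V=2) weight 1/1404
  (U=2, W=2, Z=2, X=1, Y=1, V=0) weight 1/702
  (U=2, W=2, Z=2, X=1, Y=1, V=1) weight 1/936
  (U=2, W=2, Z=2, X=1, Y=1, V=2) weight 1/1404
  (U=3, W=0, Z=2, X=1, Y=0, V=0) weight 2/2673
  (U=3, W=0, Z=2, X=1, Y=0, V=1) weight 1/1782
  (U=4, W=1, Z=1, X=1, Y=0, V=0) weight 1/1782
  … 9 more
Group by W:
  weight(W=0) = 1/297
  weight(W=1) = 1/396
  weight(W=2) = 1/156
Total weight = 1/297 + 1/396 + 1/156 = 95/7722
P(W=0 | obs) = 1/297 / 95/7722 = 26/95
P(W=1 | obs) = 1/396 / 95/7722 = 39/190
P(W=2 | obs) = 1/156 / 95/7722 = 99/190

P(W = 0 | obs) = 26/95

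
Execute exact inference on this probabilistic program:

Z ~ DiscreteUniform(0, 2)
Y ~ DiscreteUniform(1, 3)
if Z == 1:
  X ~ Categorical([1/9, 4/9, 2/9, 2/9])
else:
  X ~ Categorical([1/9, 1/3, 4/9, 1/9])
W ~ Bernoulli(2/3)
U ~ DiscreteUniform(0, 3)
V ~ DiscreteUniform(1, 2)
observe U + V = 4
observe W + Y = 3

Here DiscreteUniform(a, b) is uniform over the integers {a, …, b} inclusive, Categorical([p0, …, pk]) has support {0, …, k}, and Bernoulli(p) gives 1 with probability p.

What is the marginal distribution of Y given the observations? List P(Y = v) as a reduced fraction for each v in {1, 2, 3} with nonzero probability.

Enumerate traces; 48 have nonzero weight after conditioning:
  (Z=0, Y=2, X=0, W=1, U=2, V=2) weight 1/972
  (Z=0, Y=2, X=0, W=1, U=3, V=1) weight 1/972
  (Z=0, Y=2, X=1, W=1, U=2, V=2) weight 1/324
  (Z=0, Y=2, X=1, W=1, U=3, V=1) weight 1/324
  (Z=0, Y=2, X=2, W=1, U=2, V=2) weight 1/243
  (Z=0, Y=2, X=2, W=1, U=3, V=1) weight 1/243
  (Z=0, Y=2, X=3, W=1, U=2, V=2) weight 1/972
  (Z=0, Y=2, X=3, W=1, U=3, V=1) weight 1/972
  (Z=0, Y=3, X=0, W=0, U=2, V=2) weight 1/1944
  … 39 more
Group by Y:
  weight(Y=2) = 1/18
  weight(Y=3) = 1/36
Total weight = 1/18 + 1/36 = 1/12
P(Y=2 | obs) = 1/18 / 1/12 = 2/3
P(Y=3 | obs) = 1/36 / 1/12 = 1/3

P(Y=2) = 2/3, P(Y=3) = 1/3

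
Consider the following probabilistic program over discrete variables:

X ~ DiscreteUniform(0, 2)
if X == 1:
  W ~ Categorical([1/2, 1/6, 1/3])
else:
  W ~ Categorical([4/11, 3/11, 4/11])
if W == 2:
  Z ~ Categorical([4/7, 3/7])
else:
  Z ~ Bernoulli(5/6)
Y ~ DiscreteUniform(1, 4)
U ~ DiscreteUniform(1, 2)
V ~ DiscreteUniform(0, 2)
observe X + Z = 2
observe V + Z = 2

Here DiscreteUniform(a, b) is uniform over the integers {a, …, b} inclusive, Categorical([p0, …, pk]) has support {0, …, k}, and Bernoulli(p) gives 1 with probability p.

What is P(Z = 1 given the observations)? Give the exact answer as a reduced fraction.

P(Z = 1 | obs) = 968/1403

Enumerate traces; 48 have nonzero weight after conditioning:
  (X=1, W=0, Z=1, Y=1, U=1, V=1) weight 5/864
  (X=1, W=0, Z=1, Y=1, U=2, V=1) weight 5/864
  (X=1, W=0, Z=1, Y=2, U=1, V=1) weight 5/864
  (X=1, W=0, Z=1, Y=2, U=2, V=1) weight 5/864
  (X=1, W=0, Z=1, Y=3, U=1, V=1) weight 5/864
  (X=1, W=0, Z=1, Y=3, U=2, V=1) weight 5/864
  (X=1, W=0, Z=1, Y=4, U=1, V=1) weight 5/864
  (X=1, W=0, Z=1, Y=4, U=2, V=1) weight 5/864
  (X=2, W=0, Z=0, Y=1, U=1, V=2) weight 1/1188
  … 39 more
Group by Z:
  weight(Z=0) = 145/4158
  weight(Z=1) = 44/567
Total weight = 145/4158 + 44/567 = 1403/12474
P(Z=0 | obs) = 145/4158 / 1403/12474 = 435/1403
P(Z=1 | obs) = 44/567 / 1403/12474 = 968/1403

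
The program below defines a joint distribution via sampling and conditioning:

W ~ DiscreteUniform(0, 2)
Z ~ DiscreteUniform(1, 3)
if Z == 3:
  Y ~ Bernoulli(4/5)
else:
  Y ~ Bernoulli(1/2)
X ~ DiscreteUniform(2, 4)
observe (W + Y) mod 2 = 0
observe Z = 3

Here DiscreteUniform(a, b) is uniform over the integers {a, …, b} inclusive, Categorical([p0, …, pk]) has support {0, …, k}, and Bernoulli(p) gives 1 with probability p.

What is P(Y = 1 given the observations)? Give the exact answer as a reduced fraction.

P(Y = 1 | obs) = 2/3

Enumerate traces; 9 have nonzero weight after conditioning:
  (W=0, Z=3, Y=0, X=2) weight 1/135
  (W=0, Z=3, Y=0, X=3) weight 1/135
  (W=0, Z=3, Y=0, X=4) weight 1/135
  (W=1, Z=3, Y=1, X=2) weight 4/135
  (W=1, Z=3, Y=1, X=3) weight 4/135
  (W=1, Z=3, Y=1, X=4) weight 4/135
  (W=2, Z=3, Y=0, X=2) weight 1/135
  (W=2, Z=3, Y=0, X=3) weight 1/135
  … 1 more
Group by Y:
  weight(Y=0) = 2/45
  weight(Y=1) = 4/45
Total weight = 2/45 + 4/45 = 2/15
P(Y=0 | obs) = 2/45 / 2/15 = 1/3
P(Y=1 | obs) = 4/45 / 2/15 = 2/3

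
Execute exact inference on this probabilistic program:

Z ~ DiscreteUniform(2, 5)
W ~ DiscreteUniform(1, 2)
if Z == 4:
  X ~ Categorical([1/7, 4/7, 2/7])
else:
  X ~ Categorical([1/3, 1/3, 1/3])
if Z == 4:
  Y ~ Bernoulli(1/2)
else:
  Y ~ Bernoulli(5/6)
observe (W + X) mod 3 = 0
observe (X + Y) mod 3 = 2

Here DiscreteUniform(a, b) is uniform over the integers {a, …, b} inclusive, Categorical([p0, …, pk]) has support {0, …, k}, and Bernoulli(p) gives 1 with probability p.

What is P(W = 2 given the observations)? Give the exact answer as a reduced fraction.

P(W = 2 | obs) = 47/60

Enumerate traces; 8 have nonzero weight after conditioning:
  (Z=2, W=1, X=2, Y=0) weight 1/144
  (Z=2, W=2, X=1, Y=1) weight 5/144
  (Z=3, W=1, X=2, Y=0) weight 1/144
  (Z=3, W=2, X=1, Y=1) weight 5/144
  (Z=4, W=1, X=2, Y=0) weight 1/56
  (Z=4, W=2, X=1, Y=1) weight 1/28
  (Z=5, W=1, X=2, Y=0) weight 1/144
  (Z=5, W=2, X=1, Y=1) weight 5/144
Group by W:
  weight(W=1) = 13/336
  weight(W=2) = 47/336
Total weight = 13/336 + 47/336 = 5/28
P(W=1 | obs) = 13/336 / 5/28 = 13/60
P(W=2 | obs) = 47/336 / 5/28 = 47/60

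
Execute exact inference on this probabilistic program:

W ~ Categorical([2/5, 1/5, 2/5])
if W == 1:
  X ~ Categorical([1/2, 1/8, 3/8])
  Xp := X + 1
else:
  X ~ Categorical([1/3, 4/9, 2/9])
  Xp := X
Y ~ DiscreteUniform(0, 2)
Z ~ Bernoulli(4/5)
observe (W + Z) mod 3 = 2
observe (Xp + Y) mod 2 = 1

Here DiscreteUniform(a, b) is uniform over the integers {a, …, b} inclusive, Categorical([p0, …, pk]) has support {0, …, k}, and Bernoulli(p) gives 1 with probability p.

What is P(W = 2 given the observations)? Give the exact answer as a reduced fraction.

P(W = 2 | obs) = 52/187

Enumerate traces; 9 have nonzero weight after conditioning:
  (W=1, X=0, Y=0, Z=1) weight 2/75
  (W=1, X=0, Y=2, Z=1) weight 2/75
  (W=1, X=1, Y=1, Z=1) weight 1/150
  (W=1, X=2, Y=0, Z=1) weight 1/50
  (W=1, X=2, Y=2, Z=1) weight 1/50
  (W=2, X=0, Y=1, Z=0) weight 2/225
  (W=2, X=1, Y=0, Z=0) weight 8/675
  (W=2, X=1, Y=2, Z=0) weight 8/675
  … 1 more
Group by W:
  weight(W=1) = 1/10
  weight(W=2) = 26/675
Total weight = 1/10 + 26/675 = 187/1350
P(W=1 | obs) = 1/10 / 187/1350 = 135/187
P(W=2 | obs) = 26/675 / 187/1350 = 52/187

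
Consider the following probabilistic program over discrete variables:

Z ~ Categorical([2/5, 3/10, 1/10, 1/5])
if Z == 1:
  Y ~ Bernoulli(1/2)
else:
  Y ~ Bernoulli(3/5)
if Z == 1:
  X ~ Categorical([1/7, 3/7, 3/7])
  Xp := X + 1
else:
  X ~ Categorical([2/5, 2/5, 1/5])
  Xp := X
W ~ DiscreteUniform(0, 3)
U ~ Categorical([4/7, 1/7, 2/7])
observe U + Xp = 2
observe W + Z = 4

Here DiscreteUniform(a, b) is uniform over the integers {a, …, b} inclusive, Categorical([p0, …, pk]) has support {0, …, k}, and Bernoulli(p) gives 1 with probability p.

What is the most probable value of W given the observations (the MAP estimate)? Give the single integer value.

argmax_v P(W = v | obs) = 3

Enumerate traces; 16 have nonzero weight after conditioning:
  (Z=1, Y=0, X=0, W=3, U=1) weight 3/3920
  (Z=1, Y=0, X=1, W=3, U=0) weight 9/980
  (Z=1, Y=1, X=0, W=3, U=1) weight 3/3920
  (Z=1, Y=1, X=1, W=3, U=0) weight 9/980
  (Z=2, Y=0, X=0, W=2, U=2) weight 1/875
  (Z=2, Y=0, X=1, W=2, U=1) weight 1/1750
  (Z=2, Y=0, X=2, W=2, U=0) weight 1/875
  (Z=2, Y=1, X=0, W=2, U=2) weight 3/1750
  (Z=3, Y=0, X=0, W=1, U=2) weight 2/875
  … 7 more
Group by W:
  weight(W=1) = 1/70
  weight(W=2) = 1/140
  weight(W=3) = 39/1960
Total weight = 1/70 + 1/140 + 39/1960 = 81/1960
P(W=1 | obs) = 1/70 / 81/1960 = 28/81
P(W=2 | obs) = 1/140 / 81/1960 = 14/81
P(W=3 | obs) = 39/1960 / 81/1960 = 13/27
argmax = 3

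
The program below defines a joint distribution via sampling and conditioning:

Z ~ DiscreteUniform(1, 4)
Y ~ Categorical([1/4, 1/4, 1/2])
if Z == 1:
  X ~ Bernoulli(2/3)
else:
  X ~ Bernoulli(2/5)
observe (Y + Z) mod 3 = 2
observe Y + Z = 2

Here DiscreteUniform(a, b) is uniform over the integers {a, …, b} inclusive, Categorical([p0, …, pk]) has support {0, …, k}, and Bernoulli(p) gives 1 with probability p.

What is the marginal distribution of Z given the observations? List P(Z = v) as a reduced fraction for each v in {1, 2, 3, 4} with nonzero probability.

P(Z=1) = 1/2, P(Z=2) = 1/2

Enumerate traces; 4 have nonzero weight after conditioning:
  (Z=1, Y=1, X=0) weight 1/48
  (Z=1, Y=1, X=1) weight 1/24
  (Z=2, Y=0, X=0) weight 3/80
  (Z=2, Y=0, X=1) weight 1/40
Group by Z:
  weight(Z=1) = 1/16
  weight(Z=2) = 1/16
Total weight = 1/16 + 1/16 = 1/8
P(Z=1 | obs) = 1/16 / 1/8 = 1/2
P(Z=2 | obs) = 1/16 / 1/8 = 1/2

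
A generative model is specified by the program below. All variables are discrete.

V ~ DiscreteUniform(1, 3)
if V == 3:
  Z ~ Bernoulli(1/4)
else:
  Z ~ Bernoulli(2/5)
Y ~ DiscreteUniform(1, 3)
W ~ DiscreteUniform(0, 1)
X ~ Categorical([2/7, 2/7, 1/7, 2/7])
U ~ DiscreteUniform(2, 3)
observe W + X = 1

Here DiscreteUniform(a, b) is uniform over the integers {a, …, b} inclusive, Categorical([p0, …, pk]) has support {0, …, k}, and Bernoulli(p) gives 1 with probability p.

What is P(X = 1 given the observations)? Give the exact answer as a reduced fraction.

P(X = 1 | obs) = 1/2

Enumerate traces; 72 have nonzero weight after conditioning:
  (V=1, Z=0, Y=1, W=0, X=1, U=2) weight 1/210
  (V=1, Z=0, Y=1, W=0, X=1, U=3) weight 1/210
  (V=1, Z=0, Y=1, W=1, X=0, U=2) weight 1/210
  (V=1, Z=0, Y=1, W=1, X=0, U=3) weight 1/210
  (V=1, Z=0, Y=2, W=0, X=1, U=2) weight 1/210
  (V=1, Z=0, Y=2, W=0, X=1, U=3) weight 1/210
  (V=1, Z=0, Y=2, W=1, X=0, U=2) weight 1/210
  (V=1, Z=0, Y=2, W=1, X=0, U=3) weight 1/210
  … 64 more
Group by X:
  weight(X=0) = 1/7
  weight(X=1) = 1/7
Total weight = 1/7 + 1/7 = 2/7
P(X=0 | obs) = 1/7 / 2/7 = 1/2
P(X=1 | obs) = 1/7 / 2/7 = 1/2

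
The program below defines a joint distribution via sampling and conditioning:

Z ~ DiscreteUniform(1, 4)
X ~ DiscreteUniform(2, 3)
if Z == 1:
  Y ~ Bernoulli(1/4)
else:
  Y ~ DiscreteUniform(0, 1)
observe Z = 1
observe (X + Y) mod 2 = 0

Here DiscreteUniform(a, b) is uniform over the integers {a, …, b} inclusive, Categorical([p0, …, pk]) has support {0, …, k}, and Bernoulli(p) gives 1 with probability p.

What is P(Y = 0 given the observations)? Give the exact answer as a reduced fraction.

P(Y = 0 | obs) = 3/4

Enumerate traces; 2 have nonzero weight after conditioning:
  (Z=1, X=2, Y=0) weight 3/32
  (Z=1, X=3, Y=1) weight 1/32
Group by Y:
  weight(Y=0) = 3/32
  weight(Y=1) = 1/32
Total weight = 3/32 + 1/32 = 1/8
P(Y=0 | obs) = 3/32 / 1/8 = 3/4
P(Y=1 | obs) = 1/32 / 1/8 = 1/4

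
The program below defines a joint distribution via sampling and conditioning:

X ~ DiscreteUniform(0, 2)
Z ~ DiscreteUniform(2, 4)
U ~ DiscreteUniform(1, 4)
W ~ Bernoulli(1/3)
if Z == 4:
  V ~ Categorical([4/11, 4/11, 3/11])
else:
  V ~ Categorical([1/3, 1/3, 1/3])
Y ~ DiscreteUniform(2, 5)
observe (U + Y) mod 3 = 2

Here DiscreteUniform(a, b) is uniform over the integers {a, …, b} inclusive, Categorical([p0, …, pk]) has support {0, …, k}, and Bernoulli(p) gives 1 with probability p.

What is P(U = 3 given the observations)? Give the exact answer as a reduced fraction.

Enumerate traces; 270 have nonzero weight after conditioning:
  (X=0, Z=2, U=1, W=0, V=0, Y=4) weight 1/648
  (X=0, Z=2, U=1, W=0, V=1, Y=4) weight 1/648
  (X=0, Z=2, U=1, W=0, V=2, Y=4) weight 1/648
  (X=0, Z=2, U=1, W=1, V=0, Y=4) weight 1/1296
  (X=0, Z=2, U=1, W=1, V=1, Y=4) weight 1/1296
  (X=0, Z=2, U=1, W=1, V=2, Y=4) weight 1/1296
  (X=0, Z=2, U=2, W=0, V=0, Y=3) weight 1/648
  (X=0, Z=2, U=2, W=0, V=1, Y=3) weight 1/648
  (X=0, Z=2, U=3, W=0, V=0, Y=2) weight 1/648
  (X=0, Z=2, U=4, W=0, V=0, Y=4) weight 1/648
  … 260 more
Group by U:
  weight(U=1) = 1/16
  weight(U=2) = 1/16
  weight(U=3) = 1/8
  weight(U=4) = 1/16
Total weight = 1/16 + 1/16 + 1/8 + 1/16 = 5/16
P(U=1 | obs) = 1/16 / 5/16 = 1/5
P(U=2 | obs) = 1/16 / 5/16 = 1/5
P(U=3 | obs) = 1/8 / 5/16 = 2/5
P(U=4 | obs) = 1/16 / 5/16 = 1/5

P(U = 3 | obs) = 2/5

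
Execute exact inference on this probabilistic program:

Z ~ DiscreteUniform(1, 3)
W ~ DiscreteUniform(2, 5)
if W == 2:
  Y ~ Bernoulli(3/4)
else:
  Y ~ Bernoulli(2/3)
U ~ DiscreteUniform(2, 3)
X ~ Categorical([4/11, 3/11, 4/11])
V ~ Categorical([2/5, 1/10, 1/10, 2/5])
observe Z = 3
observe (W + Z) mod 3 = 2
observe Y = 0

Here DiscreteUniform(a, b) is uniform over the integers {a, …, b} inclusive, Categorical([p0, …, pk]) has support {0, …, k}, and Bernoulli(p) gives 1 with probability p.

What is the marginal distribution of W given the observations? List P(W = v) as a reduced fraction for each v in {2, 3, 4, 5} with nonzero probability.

P(W=2) = 3/7, P(W=5) = 4/7

Enumerate traces; 48 have nonzero weight after conditioning:
  (Z=3, W=2, Y=0, U=2, X=0, V=0) weight 1/660
  (Z=3, W=2, Y=0, U=2, X=0, V=1) weight 1/2640
  (Z=3, W=2, Y=0, U=2, X=0, V=2) weight 1/2640
  (Z=3, W=2, Y=0, U=2, X=0, V=3) weight 1/660
  (Z=3, W=2, Y=0, U=2, X=1, V=0) weight 1/880
  (Z=3, W=2, Y=0, U=2, X=1, V=1) weight 1/3520
  (Z=3, W=2, Y=0, U=2, X=1, V=2) weight 1/3520
  (Z=3, W=2, Y=0, U=2, X=1, V=3) weight 1/880
  (Z=3, W=5, Y=0, U=2, X=0, V=0) weight 1/495
  … 39 more
Group by W:
  weight(W=2) = 1/48
  weight(W=5) = 1/36
Total weight = 1/48 + 1/36 = 7/144
P(W=2 | obs) = 1/48 / 7/144 = 3/7
P(W=5 | obs) = 1/36 / 7/144 = 4/7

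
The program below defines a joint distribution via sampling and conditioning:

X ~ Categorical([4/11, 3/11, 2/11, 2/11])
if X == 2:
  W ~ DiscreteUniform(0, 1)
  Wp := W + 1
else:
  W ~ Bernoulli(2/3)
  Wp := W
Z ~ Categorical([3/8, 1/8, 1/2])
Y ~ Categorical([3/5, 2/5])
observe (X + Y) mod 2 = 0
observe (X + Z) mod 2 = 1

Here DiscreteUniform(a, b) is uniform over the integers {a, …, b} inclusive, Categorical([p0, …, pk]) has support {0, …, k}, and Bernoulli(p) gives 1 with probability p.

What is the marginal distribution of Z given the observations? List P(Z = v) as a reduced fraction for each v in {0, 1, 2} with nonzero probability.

Enumerate traces; 12 have nonzero weight after conditioning:
  (X=0, W=0, Z=1, Y=0) weight 1/110
  (X=0, W=1, Z=1, Y=0) weight 1/55
  (X=1, W=0, Z=0, Y=1) weight 3/220
  (X=1, W=0, Z=2, Y=1) weight 1/55
  (X=1, W=1, Z=0, Y=1) weight 3/110
  (X=1, W=1, Z=2, Y=1) weight 2/55
  (X=2, W=0, Z=1, Y=0) weight 3/440
  (X=2, W=1, Z=1, Y=0) weight 3/440
  … 4 more
Group by Z:
  weight(Z=0) = 3/44
  weight(Z=1) = 9/220
  weight(Z=2) = 1/11
Total weight = 3/44 + 9/220 + 1/11 = 1/5
P(Z=0 | obs) = 3/44 / 1/5 = 15/44
P(Z=1 | obs) = 9/220 / 1/5 = 9/44
P(Z=2 | obs) = 1/11 / 1/5 = 5/11

P(Z=0) = 15/44, P(Z=1) = 9/44, P(Z=2) = 5/11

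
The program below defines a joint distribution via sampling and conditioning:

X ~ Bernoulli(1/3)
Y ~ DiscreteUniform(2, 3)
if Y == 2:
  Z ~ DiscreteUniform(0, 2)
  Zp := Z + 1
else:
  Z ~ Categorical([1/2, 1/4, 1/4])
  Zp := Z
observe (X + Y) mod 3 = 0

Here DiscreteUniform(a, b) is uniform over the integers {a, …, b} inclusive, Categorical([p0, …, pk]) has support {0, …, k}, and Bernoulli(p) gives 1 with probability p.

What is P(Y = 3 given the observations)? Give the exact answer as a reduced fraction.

P(Y = 3 | obs) = 2/3

Enumerate traces; 6 have nonzero weight after conditioning:
  (X=0, Y=3, Z=0) weight 1/6
  (X=0, Y=3, Z=1) weight 1/12
  (X=0, Y=3, Z=2) weight 1/12
  (X=1, Y=2, Z=0) weight 1/18
  (X=1, Y=2, Z=1) weight 1/18
  (X=1, Y=2, Z=2) weight 1/18
Group by Y:
  weight(Y=2) = 1/6
  weight(Y=3) = 1/3
Total weight = 1/6 + 1/3 = 1/2
P(Y=2 | obs) = 1/6 / 1/2 = 1/3
P(Y=3 | obs) = 1/3 / 1/2 = 2/3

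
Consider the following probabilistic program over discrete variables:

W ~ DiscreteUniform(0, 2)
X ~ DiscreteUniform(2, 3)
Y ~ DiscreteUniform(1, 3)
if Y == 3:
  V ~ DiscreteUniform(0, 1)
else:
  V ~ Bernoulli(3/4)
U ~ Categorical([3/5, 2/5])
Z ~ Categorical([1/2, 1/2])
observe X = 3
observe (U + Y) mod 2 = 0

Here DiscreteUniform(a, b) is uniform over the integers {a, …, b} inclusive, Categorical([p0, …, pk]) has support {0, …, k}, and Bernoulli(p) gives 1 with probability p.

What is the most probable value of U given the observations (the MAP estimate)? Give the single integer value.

argmax_v P(U = v | obs) = 1

Enumerate traces; 36 have nonzero weight after conditioning:
  (W=0, X=3, Y=1, V=0, U=1, Z=0) weight 1/360
  (W=0, X=3, Y=1, V=0, U=1, Z=1) weight 1/360
  (W=0, X=3, Y=1, V=1, U=1, Z=0) weight 1/120
  (W=0, X=3, Y=1, V=1, U=1, Z=1) weight 1/120
  (W=0, X=3, Y=2, V=0, U=0, Z=0) weight 1/240
  (W=0, X=3, Y=2, V=0, U=0, Z=1) weight 1/240
  (W=0, X=3, Y=2, V=1, U=0, Z=0) weight 1/80
  (W=0, X=3, Y=2, V=1, U=0, Z=1) weight 1/80
  … 28 more
Group by U:
  weight(U=0) = 1/10
  weight(U=1) = 2/15
Total weight = 1/10 + 2/15 = 7/30
P(U=0 | obs) = 1/10 / 7/30 = 3/7
P(U=1 | obs) = 2/15 / 7/30 = 4/7
argmax = 1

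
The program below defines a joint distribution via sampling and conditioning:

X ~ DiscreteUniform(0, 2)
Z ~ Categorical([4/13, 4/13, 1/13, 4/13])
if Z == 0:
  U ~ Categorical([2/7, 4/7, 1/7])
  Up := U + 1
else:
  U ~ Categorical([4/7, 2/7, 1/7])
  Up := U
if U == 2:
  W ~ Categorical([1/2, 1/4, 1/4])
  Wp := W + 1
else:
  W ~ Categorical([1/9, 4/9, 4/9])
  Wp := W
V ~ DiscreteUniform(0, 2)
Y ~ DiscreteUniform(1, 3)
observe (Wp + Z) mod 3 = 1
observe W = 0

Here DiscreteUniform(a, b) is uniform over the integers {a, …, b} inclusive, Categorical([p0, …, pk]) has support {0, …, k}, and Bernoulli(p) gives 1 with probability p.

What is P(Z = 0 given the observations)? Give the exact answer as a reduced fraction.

Enumerate traces; 108 have nonzero weight after conditioning:
  (X=0, Z=0, U=2, W=0, V=0, Y=1) weight 2/2457
  (X=0, Z=0, U=2, W=0, V=0, Y=2) weight 2/2457
  (X=0, Z=0, U=2, W=0, V=0, Y=3) weight 2/2457
  (X=0, Z=0, U=2, W=0, V=1, Y=1) weight 2/2457
  (X=0, Z=0, U=2, W=0, V=1, Y=2) weight 2/2457
  (X=0, Z=0, U=2, W=0, V=1, Y=3) weight 2/2457
  (X=0, Z=0, U=2, W=0, V=2, Y=1) weight 2/2457
  (X=0, Z=0, U=2, W=0, V=2, Y=2) weight 2/2457
  (X=0, Z=1, U=0, W=0, V=0, Y=1) weight 16/22113
  (X=0, Z=3, U=2, W=0, V=0, Y=1) weight 2/2457
  … 98 more
Group by Z:
  weight(Z=0) = 2/91
  weight(Z=1) = 8/273
  weight(Z=3) = 2/91
Total weight = 2/91 + 8/273 + 2/91 = 20/273
P(Z=0 | obs) = 2/91 / 20/273 = 3/10
P(Z=1 | obs) = 8/273 / 20/273 = 2/5
P(Z=3 | obs) = 2/91 / 20/273 = 3/10

P(Z = 0 | obs) = 3/10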